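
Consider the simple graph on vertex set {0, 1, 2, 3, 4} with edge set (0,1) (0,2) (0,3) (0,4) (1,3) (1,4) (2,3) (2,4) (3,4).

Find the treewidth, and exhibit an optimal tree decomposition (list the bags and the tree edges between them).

Each bag holds 4 vertices, so the decomposition has width 3, which upper-bounds the treewidth. On the other hand G contains the 4-clique {0, 1, 3, 4}. A clique must lie in a single bag of any decomposition, so no decomposition can have width below 3. Therefore the treewidth is 3.

Treewidth 3.
Bags: B1 = {0, 1, 3, 4}  B2 = {0, 2, 3, 4}
Tree: B1–B2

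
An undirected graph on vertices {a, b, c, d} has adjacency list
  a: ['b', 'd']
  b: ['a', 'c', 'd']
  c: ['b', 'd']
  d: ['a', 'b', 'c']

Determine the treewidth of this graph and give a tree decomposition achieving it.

Treewidth 2.
One optimal decomposition is:
Bags: B1 = {a, b, d}  B2 = {b, c, d}
Tree: B1–B2

The largest bag has 3 vertices, giving width 2; this decomposition certifies tw(G) ≤ 2. On the other hand G contains the 3-clique {b, c, d}. A clique must lie in a single bag of any decomposition, so no decomposition can have width below 2. Combining the bounds, tw(G) = 2.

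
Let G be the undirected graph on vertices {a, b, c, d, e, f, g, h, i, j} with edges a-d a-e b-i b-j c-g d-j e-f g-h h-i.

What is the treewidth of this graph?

A width-1 tree decomposition is:
Bags: B1 = {c, g}  B2 = {g, h}  B3 = {h, i}  B4 = {b, i}  B5 = {b, j}  B6 = {d, j}  B7 = {a, d}  B8 = {a, e}  B9 = {e, f}
Tree: B1–B2, B2–B3, B3–B4, B4–B5, B5–B6, B6–B7, B7–B8, B8–B9
Each bag holds 2 vertices, so the decomposition has width 1, which upper-bounds the treewidth. Any graph with an edge has treewidth ≥ 1, and G has the edge c–g. Hence tw(G) = 1 exactly.

1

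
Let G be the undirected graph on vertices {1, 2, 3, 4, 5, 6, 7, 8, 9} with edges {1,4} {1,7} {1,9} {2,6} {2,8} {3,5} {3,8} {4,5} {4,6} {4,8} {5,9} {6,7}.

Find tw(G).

A width-3 tree decomposition is:
Bags: B1 = {1, 2, 6, 7}  B2 = {1, 2, 4, 6}  B3 = {1, 2, 4, 8}  B4 = {1, 4, 8, 9}  B5 = {4, 5, 8, 9}  B6 = {3, 5, 8, 9}
Tree: B1–B2, B2–B3, B3–B4, B4–B5, B5–B6
The largest bag has 4 vertices, giving width 3; this decomposition certifies tw(G) ≤ 3. For the lower bound: the 4 vertex sets {2,6,7}, {1}, {4}, {3,5,8,9} are disjoint, each induces a connected subgraph, and every pair is joined by at least one edge of G. Contracting each set to a single vertex therefore yields K_{4} as a minor, and since treewidth is minor-monotone, tw(G) ≥ tw(K_{4}) = 3. Therefore the treewidth is 3.

3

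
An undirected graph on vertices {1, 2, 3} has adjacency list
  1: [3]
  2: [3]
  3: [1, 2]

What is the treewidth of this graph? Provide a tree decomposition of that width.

Each bag holds 2 vertices, so the decomposition has width 1, which upper-bounds the treewidth. G has an edge, so its treewidth is at least 1. Combining the bounds, tw(G) = 1.

Treewidth 1.
Bags: B1 = {2, 3}  B2 = {1, 3}
Tree: B1–B2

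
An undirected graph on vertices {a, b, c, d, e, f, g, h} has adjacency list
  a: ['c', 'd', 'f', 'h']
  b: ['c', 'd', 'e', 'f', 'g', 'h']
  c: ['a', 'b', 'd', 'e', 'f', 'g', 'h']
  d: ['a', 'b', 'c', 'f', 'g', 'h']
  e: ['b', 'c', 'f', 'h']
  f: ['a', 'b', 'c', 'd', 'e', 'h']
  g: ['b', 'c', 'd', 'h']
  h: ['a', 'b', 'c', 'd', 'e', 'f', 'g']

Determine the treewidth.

A width-4 tree decomposition is:
Bags: B1 = {b, c, d, f, h}  B2 = {b, c, d, g, h}  B3 = {b, c, e, f, h}  B4 = {a, c, d, f, h}
Tree: B1–B2, B1–B3, B1–B4
The largest bag has 5 vertices, giving width 4; this decomposition certifies tw(G) ≤ 4. On the other hand G contains the 5-clique {b, c, d, g, h}. A clique must lie in a single bag of any decomposition, so no decomposition can have width below 4. Combining the bounds, tw(G) = 4.

4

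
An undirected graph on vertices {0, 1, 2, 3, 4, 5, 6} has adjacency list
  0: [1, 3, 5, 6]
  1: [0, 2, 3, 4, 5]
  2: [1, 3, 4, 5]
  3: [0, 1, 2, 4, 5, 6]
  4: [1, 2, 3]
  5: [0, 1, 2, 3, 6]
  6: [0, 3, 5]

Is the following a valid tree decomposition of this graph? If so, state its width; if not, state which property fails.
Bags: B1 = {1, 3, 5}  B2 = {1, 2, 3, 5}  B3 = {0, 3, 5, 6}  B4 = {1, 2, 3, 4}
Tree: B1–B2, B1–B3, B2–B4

A tree decomposition must satisfy three properties: every vertex lies in some bag; for every edge, both endpoints lie together in some bag; and for every vertex, the bags containing it form a connected subtree. Here edge (0,1) lies in no bag, so the decomposition is invalid.

No — edge (0,1) lies in no bag.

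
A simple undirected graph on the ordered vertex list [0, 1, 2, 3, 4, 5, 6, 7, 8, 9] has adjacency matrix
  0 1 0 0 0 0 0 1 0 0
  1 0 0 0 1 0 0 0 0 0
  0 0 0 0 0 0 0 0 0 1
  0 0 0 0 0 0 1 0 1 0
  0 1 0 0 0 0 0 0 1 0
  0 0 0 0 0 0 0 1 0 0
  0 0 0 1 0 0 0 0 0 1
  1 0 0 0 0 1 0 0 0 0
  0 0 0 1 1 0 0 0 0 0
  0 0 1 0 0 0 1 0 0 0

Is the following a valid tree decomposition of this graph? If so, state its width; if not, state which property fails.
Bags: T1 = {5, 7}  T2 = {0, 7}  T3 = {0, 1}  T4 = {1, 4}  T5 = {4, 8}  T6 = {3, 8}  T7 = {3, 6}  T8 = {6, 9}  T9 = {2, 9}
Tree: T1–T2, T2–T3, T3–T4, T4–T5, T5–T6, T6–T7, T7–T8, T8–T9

Yes; width 1.

Checking the three conditions: (i) the bags cover all of {0, 1, 2, 3, 4, 5, 6, 7, 8, 9}; (ii) for each edge, some bag contains both endpoints; (iii) the bags containing any fixed vertex form a subtree. All hold, so the decomposition is valid with width 2 − 1 = 1.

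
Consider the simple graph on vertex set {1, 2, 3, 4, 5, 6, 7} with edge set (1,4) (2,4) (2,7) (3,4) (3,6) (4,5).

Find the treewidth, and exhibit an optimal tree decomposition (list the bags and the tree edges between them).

Treewidth 1.
Bags: B1 = {2, 4}  B2 = {3, 4}  B3 = {3, 6}  B4 = {4, 5}  B5 = {2, 7}  B6 = {1, 4}
Tree: B1–B2, B2–B3, B1–B4, B1–B5, B1–B6

The largest bag has 2 vertices, giving width 1; this decomposition certifies tw(G) ≤ 1. Any graph with an edge has treewidth ≥ 1, and G has the edge 2–4. Hence tw(G) = 1 exactly.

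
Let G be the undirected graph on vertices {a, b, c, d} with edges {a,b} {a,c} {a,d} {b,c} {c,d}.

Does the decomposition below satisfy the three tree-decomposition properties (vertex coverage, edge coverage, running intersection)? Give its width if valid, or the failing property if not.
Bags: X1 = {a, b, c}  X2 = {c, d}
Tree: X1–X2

A tree decomposition must satisfy three properties: every vertex lies in some bag; for every edge, both endpoints lie together in some bag; and for every vertex, the bags containing it form a connected subtree. Here edge (a,d) lies in no bag, so the decomposition is invalid.

No — edge (a,d) lies in no bag.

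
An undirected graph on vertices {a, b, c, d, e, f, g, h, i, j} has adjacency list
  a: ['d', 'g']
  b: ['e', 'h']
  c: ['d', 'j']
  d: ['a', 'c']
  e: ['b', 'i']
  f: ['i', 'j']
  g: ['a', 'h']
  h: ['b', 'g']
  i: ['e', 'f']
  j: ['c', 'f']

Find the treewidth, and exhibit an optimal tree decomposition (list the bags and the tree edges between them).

The largest bag has 3 vertices, giving width 2; this decomposition certifies tw(G) ≤ 2. Since a–d–c–j–f–i–e–b–h–g–a is a cycle in G, G is not acyclic. Forests are exactly the graphs of treewidth ≤ 1, so tw(G) ≥ 2. Hence tw(G) = 2 exactly.

Treewidth 2.
Bags: B1 = {a, c, d}  B2 = {a, c, j}  B3 = {a, f, j}  B4 = {a, f, i}  B5 = {a, e, i}  B6 = {a, b, e}  B7 = {a, b, h}  B8 = {a, g, h}
Tree: B1–B2, B2–B3, B3–B4, B4–B5, B5–B6, B6–B7, B7–B8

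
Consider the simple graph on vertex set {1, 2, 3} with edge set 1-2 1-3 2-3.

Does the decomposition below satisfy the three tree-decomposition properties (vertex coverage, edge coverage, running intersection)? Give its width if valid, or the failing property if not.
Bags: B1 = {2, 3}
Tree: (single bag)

No — vertex 1 appears in no bag.

A tree decomposition must satisfy three properties: every vertex lies in some bag; for every edge, both endpoints lie together in some bag; and for every vertex, the bags containing it form a connected subtree. Here vertex 1 appears in no bag, so the decomposition is invalid.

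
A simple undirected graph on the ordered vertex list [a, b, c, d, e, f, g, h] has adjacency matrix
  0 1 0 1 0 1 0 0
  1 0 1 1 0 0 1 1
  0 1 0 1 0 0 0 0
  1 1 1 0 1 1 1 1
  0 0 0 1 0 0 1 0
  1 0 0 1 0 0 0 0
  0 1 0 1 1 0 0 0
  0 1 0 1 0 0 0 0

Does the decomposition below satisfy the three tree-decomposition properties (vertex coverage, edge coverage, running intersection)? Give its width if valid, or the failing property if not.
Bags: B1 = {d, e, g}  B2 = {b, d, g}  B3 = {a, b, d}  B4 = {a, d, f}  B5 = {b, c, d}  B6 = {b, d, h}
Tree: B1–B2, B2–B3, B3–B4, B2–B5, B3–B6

Yes; width 2.

Every vertex of G appears in some bag (union = {a, b, c, d, e, f, g, h}); every edge is covered by a bag; and for each vertex v the set of bags containing v is connected in the bag tree. The decomposition is therefore valid. The largest bag has 3 vertices, so the width is 2.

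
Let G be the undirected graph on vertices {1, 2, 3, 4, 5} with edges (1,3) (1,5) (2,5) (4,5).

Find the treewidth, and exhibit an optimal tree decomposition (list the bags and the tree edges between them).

The largest bag has 2 vertices, giving width 1; this decomposition certifies tw(G) ≤ 1. G has an edge, so its treewidth is at least 1. Combining the bounds, tw(G) = 1.

Treewidth 1.
One such decomposition:
Bags: B1 = {1, 5}  B2 = {4, 5}  B3 = {2, 5}  B4 = {1, 3}
Tree: B1–B2, B2–B3, B1–B4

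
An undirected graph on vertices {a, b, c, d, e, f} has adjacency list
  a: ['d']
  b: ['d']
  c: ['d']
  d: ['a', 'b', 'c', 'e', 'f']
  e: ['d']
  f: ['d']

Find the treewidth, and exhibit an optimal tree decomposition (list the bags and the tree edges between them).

Treewidth 1.
One such decomposition:
Bags: B1 = {d, f}  B2 = {b, d}  B3 = {c, d}  B4 = {d, e}  B5 = {a, d}
Tree: B1–B2, B1–B3, B1–B4, B2–B5

Every bag has size at most 2, so the width is 2 − 1 = 1 and tw(G) ≤ 1. G has an edge, so its treewidth is at least 1. The upper and lower bounds meet at 1, so that is the treewidth.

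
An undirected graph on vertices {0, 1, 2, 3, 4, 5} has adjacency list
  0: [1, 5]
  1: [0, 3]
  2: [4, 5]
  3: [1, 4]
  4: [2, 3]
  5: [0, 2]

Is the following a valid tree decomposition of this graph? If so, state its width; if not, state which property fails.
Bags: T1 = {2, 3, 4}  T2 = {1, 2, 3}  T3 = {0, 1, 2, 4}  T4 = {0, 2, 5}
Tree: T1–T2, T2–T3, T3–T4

A tree decomposition must satisfy three properties: every vertex lies in some bag; for every edge, both endpoints lie together in some bag; and for every vertex, the bags containing it form a connected subtree. Here bags containing vertex 4 are not connected in the tree, so the decomposition is invalid.

No — bags containing vertex 4 are not connected in the tree.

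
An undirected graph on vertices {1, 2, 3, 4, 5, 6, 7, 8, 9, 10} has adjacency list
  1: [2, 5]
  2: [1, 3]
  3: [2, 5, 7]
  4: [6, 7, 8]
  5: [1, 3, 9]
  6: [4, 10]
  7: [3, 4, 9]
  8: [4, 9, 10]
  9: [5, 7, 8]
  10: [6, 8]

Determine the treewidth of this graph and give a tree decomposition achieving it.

Treewidth 2.
One optimal decomposition is:
Bags: B1 = {4, 6, 10}  B2 = {4, 8, 10}  B3 = {4, 7, 8}  B4 = {7, 8, 9}  B5 = {3, 7, 9}  B6 = {3, 5, 9}  B7 = {2, 3, 5}  B8 = {1, 2, 5}
Tree: B1–B2, B2–B3, B3–B4, B4–B5, B5–B6, B6–B7, B7–B8

The largest bag has 3 vertices, giving width 2; this decomposition certifies tw(G) ≤ 2. For the lower bound, G contains the cycle 6–10–8–4–6, so G is not a forest; only forests have treewidth ≤ 1, hence tw(G) ≥ 2. Therefore the treewidth is 2.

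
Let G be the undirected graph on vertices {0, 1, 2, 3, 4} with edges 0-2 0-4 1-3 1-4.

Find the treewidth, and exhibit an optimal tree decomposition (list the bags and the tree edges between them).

The largest bag has 2 vertices, giving width 1; this decomposition certifies tw(G) ≤ 1. Any graph with an edge has treewidth ≥ 1, and G has the edge 3–1. Combining the bounds, tw(G) = 1.

Treewidth 1.
One such decomposition:
Bags: B1 = {1, 3}  B2 = {1, 4}  B3 = {0, 4}  B4 = {0, 2}
Tree: B1–B2, B2–B3, B3–B4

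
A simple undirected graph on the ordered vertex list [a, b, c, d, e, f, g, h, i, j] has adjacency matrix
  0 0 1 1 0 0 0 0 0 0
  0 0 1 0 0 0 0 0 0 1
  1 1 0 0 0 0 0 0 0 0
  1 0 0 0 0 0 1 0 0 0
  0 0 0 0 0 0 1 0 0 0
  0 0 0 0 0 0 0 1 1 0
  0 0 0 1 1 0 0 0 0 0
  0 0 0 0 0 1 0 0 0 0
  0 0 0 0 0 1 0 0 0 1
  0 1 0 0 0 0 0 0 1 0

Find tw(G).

1

A width-1 tree decomposition is:
Bags: B1 = {e, g}  B2 = {d, g}  B3 = {a, d}  B4 = {a, c}  B5 = {b, c}  B6 = {b, j}  B7 = {i, j}  B8 = {f, i}  B9 = {f, h}
Tree: B1–B2, B2–B3, B3–B4, B4–B5, B5–B6, B6–B7, B7–B8, B8–B9
Each bag holds 2 vertices, so the decomposition has width 1, which upper-bounds the treewidth. G has an edge, so its treewidth is at least 1. Therefore the treewidth is 1.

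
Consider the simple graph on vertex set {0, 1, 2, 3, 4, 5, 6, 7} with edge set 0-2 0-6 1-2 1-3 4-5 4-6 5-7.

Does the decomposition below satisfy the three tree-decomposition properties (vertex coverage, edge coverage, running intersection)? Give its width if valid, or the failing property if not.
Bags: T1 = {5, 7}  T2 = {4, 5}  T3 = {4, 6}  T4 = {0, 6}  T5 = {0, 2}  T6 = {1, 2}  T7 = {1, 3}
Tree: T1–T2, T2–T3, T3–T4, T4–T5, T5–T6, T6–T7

Vertex coverage: the bags together contain {0, 1, 2, 3, 4, 5, 6, 7}, the full vertex set. Edge coverage: each edge of G has both endpoints in at least one bag. Running intersection: for every vertex, the bags containing it form a connected subtree. All three properties hold, so this is a valid tree decomposition of width max|bag| − 1 = 1, and hence tw(G) ≤ 1.

Yes; width 1.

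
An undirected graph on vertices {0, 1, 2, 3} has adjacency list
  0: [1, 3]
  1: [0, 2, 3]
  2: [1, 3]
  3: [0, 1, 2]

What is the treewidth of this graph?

A width-2 tree decomposition is:
Bags: B1 = {1, 2, 3}  B2 = {0, 1, 3}
Tree: B1–B2
Each bag holds 3 vertices, so the decomposition has width 2, which upper-bounds the treewidth. On the other hand G contains the 3-clique {0, 1, 3}. A clique must lie in a single bag of any decomposition, so no decomposition can have width below 2. The upper and lower bounds meet at 2, so that is the treewidth.

2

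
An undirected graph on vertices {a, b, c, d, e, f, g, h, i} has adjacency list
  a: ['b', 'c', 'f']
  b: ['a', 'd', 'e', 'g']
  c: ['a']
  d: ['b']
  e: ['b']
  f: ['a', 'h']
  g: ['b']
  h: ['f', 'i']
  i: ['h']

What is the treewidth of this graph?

A width-1 tree decomposition is:
Bags: B1 = {a, b}  B2 = {b, e}  B3 = {a, f}  B4 = {b, d}  B5 = {a, c}  B6 = {f, h}  B7 = {b, g}  B8 = {h, i}
Tree: B1–B2, B1–B3, B1–B4, B3–B5, B3–B6, B4–B7, B6–B8
Every bag has size at most 2, so the width is 2 − 1 = 1 and tw(G) ≤ 1. Since G has at least one edge (e.g. b–a), it is not an edgeless graph, so tw(G) ≥ 1. Combining the bounds, tw(G) = 1.

1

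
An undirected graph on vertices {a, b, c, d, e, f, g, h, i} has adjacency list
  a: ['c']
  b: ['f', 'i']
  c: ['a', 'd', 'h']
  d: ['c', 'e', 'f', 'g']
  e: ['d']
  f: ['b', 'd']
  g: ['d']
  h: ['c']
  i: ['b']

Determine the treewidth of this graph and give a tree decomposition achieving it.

Treewidth 1.
One such decomposition:
Bags: B1 = {d, f}  B2 = {c, d}  B3 = {d, g}  B4 = {a, c}  B5 = {c, h}  B6 = {b, f}  B7 = {d, e}  B8 = {b, i}
Tree: B1–B2, B1–B3, B2–B4, B4–B5, B1–B6, B3–B7, B6–B8

Each bag holds 2 vertices, so the decomposition has width 1, which upper-bounds the treewidth. Any graph with an edge has treewidth ≥ 1, and G has the edge f–d. Combining the bounds, tw(G) = 1.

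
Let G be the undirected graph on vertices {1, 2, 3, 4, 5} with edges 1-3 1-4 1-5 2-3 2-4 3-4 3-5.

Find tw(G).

2

A width-2 tree decomposition is:
Bags: B1 = {1, 3, 5}  B2 = {1, 3, 4}  B3 = {2, 3, 4}
Tree: B1–B2, B2–B3
The largest bag has 3 vertices, giving width 2; this decomposition certifies tw(G) ≤ 2. On the other hand G contains the 3-clique {1, 3, 4}. A clique must lie in a single bag of any decomposition, so no decomposition can have width below 2. The upper and lower bounds meet at 2, so that is the treewidth.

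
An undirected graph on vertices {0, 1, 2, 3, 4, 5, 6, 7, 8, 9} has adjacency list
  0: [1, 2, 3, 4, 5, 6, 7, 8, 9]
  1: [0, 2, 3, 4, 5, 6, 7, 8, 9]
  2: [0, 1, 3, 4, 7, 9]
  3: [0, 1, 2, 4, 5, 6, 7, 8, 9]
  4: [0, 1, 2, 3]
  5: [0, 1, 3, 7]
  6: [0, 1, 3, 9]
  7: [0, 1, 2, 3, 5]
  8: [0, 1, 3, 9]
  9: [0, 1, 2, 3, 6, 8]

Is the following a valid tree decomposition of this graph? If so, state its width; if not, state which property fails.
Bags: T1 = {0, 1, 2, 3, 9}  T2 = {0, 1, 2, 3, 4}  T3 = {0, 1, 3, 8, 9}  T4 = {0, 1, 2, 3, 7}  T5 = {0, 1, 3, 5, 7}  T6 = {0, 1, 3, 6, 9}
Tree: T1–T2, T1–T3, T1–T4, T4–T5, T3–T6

Checking the three conditions: (i) the bags cover all of {0, 1, 2, 3, 4, 5, 6, 7, 8, 9}; (ii) for each edge, some bag contains both endpoints; (iii) the bags containing any fixed vertex form a subtree. All hold, so the decomposition is valid with width 5 − 1 = 4.

Yes; width 4.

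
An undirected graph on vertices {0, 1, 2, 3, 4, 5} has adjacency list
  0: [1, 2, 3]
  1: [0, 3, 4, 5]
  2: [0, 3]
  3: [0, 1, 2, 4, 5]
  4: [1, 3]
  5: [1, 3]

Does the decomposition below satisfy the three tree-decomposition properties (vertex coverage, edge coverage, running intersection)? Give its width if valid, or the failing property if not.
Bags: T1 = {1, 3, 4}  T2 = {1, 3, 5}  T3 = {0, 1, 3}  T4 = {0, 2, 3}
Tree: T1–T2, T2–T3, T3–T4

Vertex coverage: the bags together contain {0, 1, 2, 3, 4, 5}, the full vertex set. Edge coverage: each edge of G has both endpoints in at least one bag. Running intersection: for every vertex, the bags containing it form a connected subtree. All three properties hold, so this is a valid tree decomposition of width max|bag| − 1 = 2, and hence tw(G) ≤ 2.

Yes; width 2.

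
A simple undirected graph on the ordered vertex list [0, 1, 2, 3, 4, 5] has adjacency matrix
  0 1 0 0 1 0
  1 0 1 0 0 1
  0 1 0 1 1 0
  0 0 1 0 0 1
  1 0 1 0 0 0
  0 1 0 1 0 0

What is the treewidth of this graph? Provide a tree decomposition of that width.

Every bag has size at most 3, so the width is 3 − 1 = 2 and tw(G) ≤ 2. Since 0–4–2–1–0 is a cycle in G, G is not acyclic. Forests are exactly the graphs of treewidth ≤ 1, so tw(G) ≥ 2. Therefore the treewidth is 2.

Treewidth 2.
One optimal decomposition is:
Bags: B1 = {0, 1, 4}  B2 = {1, 2, 4}  B3 = {1, 2, 5}  B4 = {2, 3, 5}
Tree: B1–B2, B2–B3, B3–B4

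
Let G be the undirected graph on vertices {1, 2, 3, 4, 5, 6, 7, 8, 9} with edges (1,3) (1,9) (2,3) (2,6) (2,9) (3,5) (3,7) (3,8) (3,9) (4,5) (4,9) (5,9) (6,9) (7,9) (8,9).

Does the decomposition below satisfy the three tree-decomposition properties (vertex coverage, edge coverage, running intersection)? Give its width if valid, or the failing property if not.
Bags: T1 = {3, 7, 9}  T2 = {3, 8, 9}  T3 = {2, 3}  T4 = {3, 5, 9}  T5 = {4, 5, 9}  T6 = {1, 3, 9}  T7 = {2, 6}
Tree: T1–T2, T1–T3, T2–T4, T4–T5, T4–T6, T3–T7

No — edge (9,2) lies in no bag.

A tree decomposition must satisfy three properties: every vertex lies in some bag; for every edge, both endpoints lie together in some bag; and for every vertex, the bags containing it form a connected subtree. Here edge (9,2) lies in no bag, so the decomposition is invalid.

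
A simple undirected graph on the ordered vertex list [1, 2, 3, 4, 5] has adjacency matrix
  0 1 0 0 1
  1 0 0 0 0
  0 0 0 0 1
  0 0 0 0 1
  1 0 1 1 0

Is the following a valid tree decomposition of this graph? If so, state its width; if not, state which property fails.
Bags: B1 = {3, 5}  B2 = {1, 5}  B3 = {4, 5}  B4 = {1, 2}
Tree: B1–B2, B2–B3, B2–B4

Yes; width 1.

Checking the three conditions: (i) the bags cover all of {1, 2, 3, 4, 5}; (ii) for each edge, some bag contains both endpoints; (iii) the bags containing any fixed vertex form a subtree. All hold, so the decomposition is valid with width 2 − 1 = 1.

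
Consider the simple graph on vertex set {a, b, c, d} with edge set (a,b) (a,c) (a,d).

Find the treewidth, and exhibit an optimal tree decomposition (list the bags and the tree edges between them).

Treewidth 1.
One such decomposition:
Bags: B1 = {a, b}  B2 = {a, d}  B3 = {a, c}
Tree: B1–B2, B1–B3

Each bag holds 2 vertices, so the decomposition has width 1, which upper-bounds the treewidth. G has an edge, so its treewidth is at least 1. Hence tw(G) = 1 exactly.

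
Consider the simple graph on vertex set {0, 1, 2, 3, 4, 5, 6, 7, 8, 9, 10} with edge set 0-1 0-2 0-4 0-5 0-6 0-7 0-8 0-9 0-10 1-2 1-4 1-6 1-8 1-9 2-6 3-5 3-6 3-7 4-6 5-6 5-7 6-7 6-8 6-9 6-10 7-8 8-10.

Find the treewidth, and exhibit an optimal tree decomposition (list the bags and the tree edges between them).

The largest bag has 4 vertices, giving width 3; this decomposition certifies tw(G) ≤ 3. On the other hand G contains the 4-clique {0, 1, 6, 8}. A clique must lie in a single bag of any decomposition, so no decomposition can have width below 3. Combining the bounds, tw(G) = 3.

Treewidth 3.
One such decomposition:
Bags: B1 = {0, 1, 6, 8}  B2 = {0, 6, 7, 8}  B3 = {0, 1, 2, 6}  B4 = {0, 1, 4, 6}  B5 = {0, 6, 8, 10}  B6 = {0, 5, 6, 7}  B7 = {3, 5, 6, 7}  B8 = {0, 1, 6, 9}
Tree: B1–B2, B1–B3, B3–B4, B1–B5, B2–B6, B6–B7, B3–B8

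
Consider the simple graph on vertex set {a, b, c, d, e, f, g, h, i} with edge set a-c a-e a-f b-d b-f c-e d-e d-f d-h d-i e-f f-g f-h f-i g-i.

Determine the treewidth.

A width-2 tree decomposition is:
Bags: B1 = {d, e, f}  B2 = {d, f, i}  B3 = {a, e, f}  B4 = {d, f, h}  B5 = {f, g, i}  B6 = {b, d, f}  B7 = {a, c, e}
Tree: B1–B2, B1–B3, B1–B4, B2–B5, B4–B6, B3–B7
Each bag holds 3 vertices, so the decomposition has width 2, which upper-bounds the treewidth. For the lower bound, the 3 vertices {a, c, e} are pairwise adjacent, and any tree decomposition puts a clique entirely inside one bag — forcing width ≥ 2. Combining the bounds, tw(G) = 2.

2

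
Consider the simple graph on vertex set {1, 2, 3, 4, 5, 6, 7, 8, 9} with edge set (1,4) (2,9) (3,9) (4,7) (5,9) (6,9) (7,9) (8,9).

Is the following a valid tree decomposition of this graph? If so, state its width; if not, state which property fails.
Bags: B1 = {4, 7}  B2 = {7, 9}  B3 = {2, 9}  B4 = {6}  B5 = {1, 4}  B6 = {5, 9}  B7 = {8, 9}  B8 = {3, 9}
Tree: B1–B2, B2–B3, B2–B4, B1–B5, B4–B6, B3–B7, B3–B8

A tree decomposition must satisfy three properties: every vertex lies in some bag; for every edge, both endpoints lie together in some bag; and for every vertex, the bags containing it form a connected subtree. Here edge (9,6) lies in no bag, so the decomposition is invalid.

No — edge (9,6) lies in no bag.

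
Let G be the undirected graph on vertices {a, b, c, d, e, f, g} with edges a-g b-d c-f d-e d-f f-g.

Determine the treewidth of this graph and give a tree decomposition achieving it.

Treewidth 1.
Bags: B1 = {d, f}  B2 = {d, e}  B3 = {b, d}  B4 = {f, g}  B5 = {c, f}  B6 = {a, g}
Tree: B1–B2, B2–B3, B1–B4, B4–B5, B4–B6

Each bag holds 2 vertices, so the decomposition has width 1, which upper-bounds the treewidth. Any graph with an edge has treewidth ≥ 1, and G has the edge d–f. The upper and lower bounds meet at 1, so that is the treewidth.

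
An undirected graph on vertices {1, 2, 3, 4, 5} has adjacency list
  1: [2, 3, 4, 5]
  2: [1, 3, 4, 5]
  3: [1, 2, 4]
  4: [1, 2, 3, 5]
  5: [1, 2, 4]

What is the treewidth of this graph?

3

A width-3 tree decomposition is:
Bags: B1 = {1, 2, 4, 5}  B2 = {1, 2, 3, 4}
Tree: B1–B2
Each bag holds 4 vertices, so the decomposition has width 3, which upper-bounds the treewidth. On the other hand G contains the 4-clique {1, 2, 3, 4}. A clique must lie in a single bag of any decomposition, so no decomposition can have width below 3. Hence tw(G) = 3 exactly.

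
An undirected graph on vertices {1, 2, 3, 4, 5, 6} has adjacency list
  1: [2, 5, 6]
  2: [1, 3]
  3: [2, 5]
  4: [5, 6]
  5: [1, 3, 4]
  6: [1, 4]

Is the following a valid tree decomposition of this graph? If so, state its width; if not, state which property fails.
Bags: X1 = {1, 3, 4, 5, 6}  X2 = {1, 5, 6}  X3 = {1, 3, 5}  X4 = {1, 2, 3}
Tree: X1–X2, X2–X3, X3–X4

No — bags containing vertex 3 are not connected in the tree.

A tree decomposition must satisfy three properties: every vertex lies in some bag; for every edge, both endpoints lie together in some bag; and for every vertex, the bags containing it form a connected subtree. Here bags containing vertex 3 are not connected in the tree, so the decomposition is invalid.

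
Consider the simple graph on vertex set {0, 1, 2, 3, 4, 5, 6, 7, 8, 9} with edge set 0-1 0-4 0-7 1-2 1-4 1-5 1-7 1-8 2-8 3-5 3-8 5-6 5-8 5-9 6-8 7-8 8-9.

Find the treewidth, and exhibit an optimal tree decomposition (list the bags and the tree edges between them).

Every bag has size at most 3, so the width is 3 − 1 = 2 and tw(G) ≤ 2. On the other hand G contains the 3-clique {0, 1, 4}. A clique must lie in a single bag of any decomposition, so no decomposition can have width below 2. The upper and lower bounds meet at 2, so that is the treewidth.

Treewidth 2.
One optimal decomposition is:
Bags: B1 = {1, 5, 8}  B2 = {1, 7, 8}  B3 = {3, 5, 8}  B4 = {1, 2, 8}  B5 = {0, 1, 7}  B6 = {5, 8, 9}  B7 = {5, 6, 8}  B8 = {0, 1, 4}
Tree: B1–B2, B1–B3, B1–B4, B2–B5, B3–B6, B3–B7, B5–B8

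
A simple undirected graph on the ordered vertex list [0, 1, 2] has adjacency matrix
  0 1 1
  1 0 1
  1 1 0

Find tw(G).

A width-2 tree decomposition is:
Bags: B1 = {0, 1, 2}
Tree: (single bag)
With just one bag of size 3, the width is 3 − 1 = 2, so tw(G) ≤ 2. For the lower bound, the 3 vertices {0, 1, 2} are pairwise adjacent, and any tree decomposition puts a clique entirely inside one bag — forcing width ≥ 2. Hence tw(G) = 2 exactly.

2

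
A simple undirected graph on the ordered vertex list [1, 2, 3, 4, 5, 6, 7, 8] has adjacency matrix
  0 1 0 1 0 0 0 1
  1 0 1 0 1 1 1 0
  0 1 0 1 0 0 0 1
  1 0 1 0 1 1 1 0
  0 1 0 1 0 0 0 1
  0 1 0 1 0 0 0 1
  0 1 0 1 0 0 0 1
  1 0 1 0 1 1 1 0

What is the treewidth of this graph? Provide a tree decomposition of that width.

Treewidth 3.
One such decomposition:
Bags: B1 = {2, 3, 4, 8}  B2 = {1, 2, 4, 8}  B3 = {2, 4, 6, 8}  B4 = {2, 4, 5, 8}  B5 = {2, 4, 7, 8}
Tree: B1–B2, B2–B3, B3–B4, B4–B5

Every bag has size at most 4, so the width is 4 − 1 = 3 and tw(G) ≤ 3. For the lower bound: the 4 vertex sets {3,4}, {1,8}, {2}, {6} are disjoint, each induces a connected subgraph, and every pair is joined by at least one edge of G. Contracting each set to a single vertex therefore yields K_{4} as a minor, and since treewidth is minor-monotone, tw(G) ≥ tw(K_{4}) = 3. The upper and lower bounds meet at 3, so that is the treewidth.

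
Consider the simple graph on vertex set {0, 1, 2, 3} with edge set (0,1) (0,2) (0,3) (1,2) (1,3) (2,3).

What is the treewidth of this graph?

3

A width-3 tree decomposition is:
Bags: B1 = {0, 1, 2, 3}
Tree: (single bag)
A single bag containing all 4 vertices is trivially a valid decomposition of width 3. For the lower bound, the 4 vertices {0, 1, 2, 3} are pairwise adjacent, and any tree decomposition puts a clique entirely inside one bag — forcing width ≥ 3. Combining the bounds, tw(G) = 3.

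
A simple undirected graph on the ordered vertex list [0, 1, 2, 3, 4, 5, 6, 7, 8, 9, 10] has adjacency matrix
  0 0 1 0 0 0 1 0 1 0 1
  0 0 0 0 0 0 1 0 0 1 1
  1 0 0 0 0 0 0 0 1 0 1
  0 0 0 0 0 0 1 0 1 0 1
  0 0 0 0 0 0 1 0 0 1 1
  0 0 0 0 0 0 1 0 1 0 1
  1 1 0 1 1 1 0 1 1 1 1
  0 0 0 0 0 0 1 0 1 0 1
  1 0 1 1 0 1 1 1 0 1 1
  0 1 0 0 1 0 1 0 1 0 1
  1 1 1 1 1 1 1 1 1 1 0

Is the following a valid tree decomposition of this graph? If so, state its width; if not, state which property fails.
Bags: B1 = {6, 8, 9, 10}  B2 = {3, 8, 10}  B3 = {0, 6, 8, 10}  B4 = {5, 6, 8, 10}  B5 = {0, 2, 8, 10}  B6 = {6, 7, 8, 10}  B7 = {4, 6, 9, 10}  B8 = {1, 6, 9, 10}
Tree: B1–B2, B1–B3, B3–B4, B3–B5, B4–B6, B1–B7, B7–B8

No — edge (6,3) lies in no bag.

A tree decomposition must satisfy three properties: every vertex lies in some bag; for every edge, both endpoints lie together in some bag; and for every vertex, the bags containing it form a connected subtree. Here edge (6,3) lies in no bag, so the decomposition is invalid.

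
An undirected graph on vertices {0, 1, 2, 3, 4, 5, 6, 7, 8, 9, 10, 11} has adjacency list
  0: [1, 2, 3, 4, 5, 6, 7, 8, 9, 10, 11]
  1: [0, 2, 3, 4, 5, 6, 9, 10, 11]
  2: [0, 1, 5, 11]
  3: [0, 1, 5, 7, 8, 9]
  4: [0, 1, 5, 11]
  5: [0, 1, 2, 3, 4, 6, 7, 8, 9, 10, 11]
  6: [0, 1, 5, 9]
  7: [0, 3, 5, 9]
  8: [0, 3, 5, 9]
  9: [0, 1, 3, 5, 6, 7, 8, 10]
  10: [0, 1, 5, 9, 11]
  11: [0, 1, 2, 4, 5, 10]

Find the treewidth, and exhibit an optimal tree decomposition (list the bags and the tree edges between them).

Treewidth 4.
One such decomposition:
Bags: B1 = {0, 1, 5, 9, 10}  B2 = {0, 1, 5, 10, 11}  B3 = {0, 1, 3, 5, 9}  B4 = {0, 1, 5, 6, 9}  B5 = {0, 1, 2, 5, 11}  B6 = {0, 3, 5, 8, 9}  B7 = {0, 3, 5, 7, 9}  B8 = {0, 1, 4, 5, 11}
Tree: B1–B2, B1–B3, B3–B4, B2–B5, B3–B6, B3–B7, B5–B8

Each bag holds 5 vertices, so the decomposition has width 4, which upper-bounds the treewidth. On the other hand G contains the 5-clique {0, 3, 5, 8, 9}. A clique must lie in a single bag of any decomposition, so no decomposition can have width below 4. Combining the bounds, tw(G) = 4.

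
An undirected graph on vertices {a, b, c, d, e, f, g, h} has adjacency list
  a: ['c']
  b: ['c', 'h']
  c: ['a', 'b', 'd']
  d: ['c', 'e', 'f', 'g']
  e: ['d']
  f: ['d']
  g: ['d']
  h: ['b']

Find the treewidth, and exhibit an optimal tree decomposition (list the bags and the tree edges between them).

Treewidth 1.
Bags: B1 = {d, g}  B2 = {c, d}  B3 = {d, f}  B4 = {a, c}  B5 = {d, e}  B6 = {b, c}  B7 = {b, h}
Tree: B1–B2, B1–B3, B2–B4, B2–B5, B4–B6, B6–B7

The largest bag has 2 vertices, giving width 1; this decomposition certifies tw(G) ≤ 1. Since G has at least one edge (e.g. d–g), it is not an edgeless graph, so tw(G) ≥ 1. Therefore the treewidth is 1.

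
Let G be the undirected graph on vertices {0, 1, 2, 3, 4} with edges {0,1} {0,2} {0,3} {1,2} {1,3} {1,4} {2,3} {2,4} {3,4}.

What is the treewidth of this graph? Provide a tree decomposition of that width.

Each bag holds 4 vertices, so the decomposition has width 3, which upper-bounds the treewidth. On the other hand G contains the 4-clique {0, 1, 2, 3}. A clique must lie in a single bag of any decomposition, so no decomposition can have width below 3. Combining the bounds, tw(G) = 3.

Treewidth 3.
Bags: B1 = {1, 2, 3, 4}  B2 = {0, 1, 2, 3}
Tree: B1–B2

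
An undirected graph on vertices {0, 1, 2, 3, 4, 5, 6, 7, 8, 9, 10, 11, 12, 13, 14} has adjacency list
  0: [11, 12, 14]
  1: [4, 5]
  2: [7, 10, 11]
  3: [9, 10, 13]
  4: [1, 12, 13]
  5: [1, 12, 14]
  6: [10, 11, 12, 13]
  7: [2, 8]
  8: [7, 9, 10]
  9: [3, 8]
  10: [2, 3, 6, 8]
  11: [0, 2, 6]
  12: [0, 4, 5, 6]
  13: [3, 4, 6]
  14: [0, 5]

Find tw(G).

3

A width-3 tree decomposition is:
Bags: B1 = {1, 4, 5, 14}  B2 = {4, 5, 12, 14}  B3 = {0, 4, 12, 14}  B4 = {0, 4, 12, 13}  B5 = {0, 6, 12, 13}  B6 = {0, 6, 11, 13}  B7 = {3, 6, 11, 13}  B8 = {3, 6, 10, 11}  B9 = {2, 3, 10, 11}  B10 = {2, 3, 9, 10}  B11 = {2, 8, 9, 10}  B12 = {2, 7, 8, 9}
Tree: B1–B2, B2–B3, B3–B4, B4–B5, B5–B6, B6–B7, B7–B8, B8–B9, B9–B10, B10–B11, B11–B12
Every bag has size at most 4, so the width is 4 − 1 = 3 and tw(G) ≤ 3. For the lower bound: the 4 vertex sets {1,5,14}, {4}, {12}, {0,6,11,13} are disjoint, each induces a connected subgraph, and every pair is joined by at least one edge of G. Contracting each set to a single vertex therefore yields K_{4} as a minor, and since treewidth is minor-monotone, tw(G) ≥ tw(K_{4}) = 3. Hence tw(G) = 3 exactly.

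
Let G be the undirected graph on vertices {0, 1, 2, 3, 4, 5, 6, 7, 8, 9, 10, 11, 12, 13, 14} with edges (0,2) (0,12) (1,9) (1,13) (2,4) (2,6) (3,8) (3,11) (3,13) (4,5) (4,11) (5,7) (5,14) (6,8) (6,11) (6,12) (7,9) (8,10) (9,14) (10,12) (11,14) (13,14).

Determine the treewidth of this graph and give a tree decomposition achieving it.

Every bag has size at most 4, so the width is 4 − 1 = 3 and tw(G) ≤ 3. For the lower bound: the 4 vertex sets {0,10,12}, {8}, {6}, {2,3,4,11} are disjoint, each induces a connected subgraph, and every pair is joined by at least one edge of G. Contracting each set to a single vertex therefore yields K_{4} as a minor, and since treewidth is minor-monotone, tw(G) ≥ tw(K_{4}) = 3. Therefore the treewidth is 3.

Treewidth 3.
One optimal decomposition is:
Bags: B1 = {0, 8, 10, 12}  B2 = {0, 6, 8, 12}  B3 = {0, 2, 6, 8}  B4 = {2, 3, 6, 8}  B5 = {2, 3, 6, 11}  B6 = {2, 3, 4, 11}  B7 = {3, 4, 11, 13}  B8 = {4, 11, 13, 14}  B9 = {4, 5, 13, 14}  B10 = {1, 5, 13, 14}  B11 = {1, 5, 9, 14}  B12 = {1, 5, 7, 9}
Tree: B1–B2, B2–B3, B3–B4, B4–B5, B5–B6, B6–B7, B7–B8, B8–B9, B9–B10, B10–B11, B11–B12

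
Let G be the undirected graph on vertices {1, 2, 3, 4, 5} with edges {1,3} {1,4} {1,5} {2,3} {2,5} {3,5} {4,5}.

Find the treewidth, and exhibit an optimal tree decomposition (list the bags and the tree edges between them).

The largest bag has 3 vertices, giving width 2; this decomposition certifies tw(G) ≤ 2. For the lower bound, the 3 vertices {1, 3, 5} are pairwise adjacent, and any tree decomposition puts a clique entirely inside one bag — forcing width ≥ 2. Combining the bounds, tw(G) = 2.

Treewidth 2.
One such decomposition:
Bags: B1 = {1, 4, 5}  B2 = {1, 3, 5}  B3 = {2, 3, 5}
Tree: B1–B2, B2–B3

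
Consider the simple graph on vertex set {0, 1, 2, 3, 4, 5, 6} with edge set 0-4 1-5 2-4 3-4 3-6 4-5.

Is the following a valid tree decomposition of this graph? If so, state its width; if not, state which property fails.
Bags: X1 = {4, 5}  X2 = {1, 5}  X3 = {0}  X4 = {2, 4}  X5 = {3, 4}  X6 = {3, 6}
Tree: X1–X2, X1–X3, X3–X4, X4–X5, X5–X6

No — edge (4,0) lies in no bag.

A tree decomposition must satisfy three properties: every vertex lies in some bag; for every edge, both endpoints lie together in some bag; and for every vertex, the bags containing it form a connected subtree. Here edge (4,0) lies in no bag, so the decomposition is invalid.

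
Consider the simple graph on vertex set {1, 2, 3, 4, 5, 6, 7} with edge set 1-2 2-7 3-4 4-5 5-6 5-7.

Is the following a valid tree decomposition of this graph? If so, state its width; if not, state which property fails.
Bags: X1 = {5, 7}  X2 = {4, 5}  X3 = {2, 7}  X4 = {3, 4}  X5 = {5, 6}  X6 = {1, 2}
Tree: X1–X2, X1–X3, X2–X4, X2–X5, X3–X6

Yes; width 1.

Every vertex of G appears in some bag (union = {1, 2, 3, 4, 5, 6, 7}); every edge is covered by a bag; and for each vertex v the set of bags containing v is connected in the bag tree. The decomposition is therefore valid. The largest bag has 2 vertices, so the width is 1.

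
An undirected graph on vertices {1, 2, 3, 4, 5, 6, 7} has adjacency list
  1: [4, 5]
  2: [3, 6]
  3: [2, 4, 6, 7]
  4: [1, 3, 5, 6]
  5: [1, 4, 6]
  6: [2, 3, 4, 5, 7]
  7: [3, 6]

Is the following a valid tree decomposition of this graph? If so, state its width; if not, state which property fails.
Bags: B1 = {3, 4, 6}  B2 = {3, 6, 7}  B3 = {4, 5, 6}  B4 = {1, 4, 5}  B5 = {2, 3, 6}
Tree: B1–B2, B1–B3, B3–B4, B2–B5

Every vertex of G appears in some bag (union = {1, 2, 3, 4, 5, 6, 7}); every edge is covered by a bag; and for each vertex v the set of bags containing v is connected in the bag tree. The decomposition is therefore valid. The largest bag has 3 vertices, so the width is 2.

Yes; width 2.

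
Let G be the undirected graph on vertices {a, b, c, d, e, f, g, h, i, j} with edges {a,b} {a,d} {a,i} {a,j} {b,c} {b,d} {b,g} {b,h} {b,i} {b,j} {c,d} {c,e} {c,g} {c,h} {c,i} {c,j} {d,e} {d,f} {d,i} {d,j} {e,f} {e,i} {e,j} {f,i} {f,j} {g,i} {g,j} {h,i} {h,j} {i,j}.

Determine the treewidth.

A width-4 tree decomposition is:
Bags: B1 = {b, c, d, i, j}  B2 = {c, d, e, i, j}  B3 = {a, b, d, i, j}  B4 = {d, e, f, i, j}  B5 = {b, c, h, i, j}  B6 = {b, c, g, i, j}
Tree: B1–B2, B1–B3, B2–B4, B1–B5, B1–B6
Each bag holds 5 vertices, so the decomposition has width 4, which upper-bounds the treewidth. On the other hand G contains the 5-clique {c, d, e, i, j}. A clique must lie in a single bag of any decomposition, so no decomposition can have width below 4. Therefore the treewidth is 4.

4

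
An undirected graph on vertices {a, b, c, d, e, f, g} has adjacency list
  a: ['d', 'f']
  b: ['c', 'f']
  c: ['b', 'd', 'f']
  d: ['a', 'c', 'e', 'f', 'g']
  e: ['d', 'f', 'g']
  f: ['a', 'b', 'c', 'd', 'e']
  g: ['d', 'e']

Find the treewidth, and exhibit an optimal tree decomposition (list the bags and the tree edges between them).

Each bag holds 3 vertices, so the decomposition has width 2, which upper-bounds the treewidth. Conversely, {d, e, g} is a clique of size 3, and the vertices of any clique must share a bag in every tree decomposition; so some bag has ≥ 3 vertices and tw(G) ≥ 2. Therefore the treewidth is 2.

Treewidth 2.
Bags: B1 = {c, d, f}  B2 = {a, d, f}  B3 = {b, c, f}  B4 = {d, e, f}  B5 = {d, e, g}
Tree: B1–B2, B1–B3, B1–B4, B4–B5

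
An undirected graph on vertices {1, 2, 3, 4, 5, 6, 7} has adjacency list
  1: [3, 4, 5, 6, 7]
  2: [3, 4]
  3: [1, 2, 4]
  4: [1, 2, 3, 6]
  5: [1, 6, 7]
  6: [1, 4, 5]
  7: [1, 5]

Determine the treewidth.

A width-2 tree decomposition is:
Bags: B1 = {2, 3, 4}  B2 = {1, 3, 4}  B3 = {1, 4, 6}  B4 = {1, 5, 6}  B5 = {1, 5, 7}
Tree: B1–B2, B2–B3, B3–B4, B4–B5
Every bag has size at most 3, so the width is 3 − 1 = 2 and tw(G) ≤ 2. For the lower bound, the 3 vertices {1, 3, 4} are pairwise adjacent, and any tree decomposition puts a clique entirely inside one bag — forcing width ≥ 2. Therefore the treewidth is 2.

2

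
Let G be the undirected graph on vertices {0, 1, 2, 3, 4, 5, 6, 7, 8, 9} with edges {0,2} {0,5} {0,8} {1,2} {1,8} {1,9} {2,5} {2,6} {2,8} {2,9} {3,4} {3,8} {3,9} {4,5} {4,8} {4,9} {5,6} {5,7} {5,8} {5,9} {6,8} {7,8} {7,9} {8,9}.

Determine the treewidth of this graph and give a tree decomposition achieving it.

Each bag holds 4 vertices, so the decomposition has width 3, which upper-bounds the treewidth. On the other hand G contains the 4-clique {1, 2, 8, 9}. A clique must lie in a single bag of any decomposition, so no decomposition can have width below 3. Combining the bounds, tw(G) = 3.

Treewidth 3.
One such decomposition:
Bags: B1 = {2, 5, 6, 8}  B2 = {2, 5, 8, 9}  B3 = {5, 7, 8, 9}  B4 = {4, 5, 8, 9}  B5 = {3, 4, 8, 9}  B6 = {0, 2, 5, 8}  B7 = {1, 2, 8, 9}
Tree: B1–B2, B2–B3, B3–B4, B4–B5, B1–B6, B2–B7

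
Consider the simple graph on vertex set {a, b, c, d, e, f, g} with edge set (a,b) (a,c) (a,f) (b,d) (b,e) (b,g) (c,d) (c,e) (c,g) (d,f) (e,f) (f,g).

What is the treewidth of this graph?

3

A width-3 tree decomposition is:
Bags: B1 = {b, c, f, g}  B2 = {a, b, c, f}  B3 = {b, c, d, f}  B4 = {b, c, e, f}
Tree: B1–B2, B2–B3, B3–B4
Each bag holds 4 vertices, so the decomposition has width 3, which upper-bounds the treewidth. For the lower bound: the 4 vertex sets {c,g}, {a,f}, {b}, {d} are disjoint, each induces a connected subgraph, and every pair is joined by at least one edge of G. Contracting each set to a single vertex therefore yields K_{4} as a minor, and since treewidth is minor-monotone, tw(G) ≥ tw(K_{4}) = 3. Hence tw(G) = 3 exactly.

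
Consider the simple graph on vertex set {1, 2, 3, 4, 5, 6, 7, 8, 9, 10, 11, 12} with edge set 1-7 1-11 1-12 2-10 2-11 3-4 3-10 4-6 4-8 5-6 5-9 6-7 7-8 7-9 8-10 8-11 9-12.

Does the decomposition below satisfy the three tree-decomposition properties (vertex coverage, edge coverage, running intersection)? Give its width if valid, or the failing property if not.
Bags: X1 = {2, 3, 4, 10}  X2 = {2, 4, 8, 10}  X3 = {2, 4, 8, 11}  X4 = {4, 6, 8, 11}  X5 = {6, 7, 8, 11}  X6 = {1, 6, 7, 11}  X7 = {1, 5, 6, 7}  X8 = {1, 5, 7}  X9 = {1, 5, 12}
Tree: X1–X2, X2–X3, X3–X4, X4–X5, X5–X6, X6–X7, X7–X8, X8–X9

No — vertex 9 appears in no bag.

A tree decomposition must satisfy three properties: every vertex lies in some bag; for every edge, both endpoints lie together in some bag; and for every vertex, the bags containing it form a connected subtree. Here vertex 9 appears in no bag, so the decomposition is invalid.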